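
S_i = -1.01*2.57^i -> [-1.01, -2.6, -6.67, -17.14, -44.06]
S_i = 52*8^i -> [52, 416, 3328, 26624, 212992]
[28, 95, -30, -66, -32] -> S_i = Random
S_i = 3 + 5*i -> [3, 8, 13, 18, 23]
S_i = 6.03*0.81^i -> [6.03, 4.88, 3.96, 3.2, 2.6]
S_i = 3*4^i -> [3, 12, 48, 192, 768]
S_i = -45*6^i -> [-45, -270, -1620, -9720, -58320]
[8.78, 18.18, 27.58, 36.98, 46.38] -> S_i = 8.78 + 9.40*i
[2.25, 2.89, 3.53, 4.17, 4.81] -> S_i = 2.25 + 0.64*i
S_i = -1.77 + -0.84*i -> [-1.77, -2.61, -3.45, -4.29, -5.13]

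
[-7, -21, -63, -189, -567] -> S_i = -7*3^i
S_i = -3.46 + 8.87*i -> [-3.46, 5.41, 14.28, 23.15, 32.02]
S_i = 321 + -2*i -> [321, 319, 317, 315, 313]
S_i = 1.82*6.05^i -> [1.82, 11.01, 66.62, 403.03, 2438.33]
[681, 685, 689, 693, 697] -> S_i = 681 + 4*i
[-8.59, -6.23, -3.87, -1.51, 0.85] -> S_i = -8.59 + 2.36*i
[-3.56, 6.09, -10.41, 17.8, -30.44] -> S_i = -3.56*(-1.71)^i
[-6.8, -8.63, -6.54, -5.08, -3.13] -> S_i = Random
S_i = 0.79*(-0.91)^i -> [0.79, -0.72, 0.65, -0.6, 0.54]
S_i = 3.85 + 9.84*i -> [3.85, 13.69, 23.53, 33.37, 43.21]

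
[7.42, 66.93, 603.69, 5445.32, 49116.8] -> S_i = 7.42*9.02^i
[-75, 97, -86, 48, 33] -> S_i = Random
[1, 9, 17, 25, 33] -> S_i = 1 + 8*i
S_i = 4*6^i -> [4, 24, 144, 864, 5184]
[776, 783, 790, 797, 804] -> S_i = 776 + 7*i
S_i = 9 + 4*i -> [9, 13, 17, 21, 25]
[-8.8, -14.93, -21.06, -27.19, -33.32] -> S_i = -8.80 + -6.13*i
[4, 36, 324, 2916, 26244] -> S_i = 4*9^i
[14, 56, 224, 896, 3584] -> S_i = 14*4^i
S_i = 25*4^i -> [25, 100, 400, 1600, 6400]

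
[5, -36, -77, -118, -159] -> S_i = 5 + -41*i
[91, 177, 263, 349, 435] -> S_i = 91 + 86*i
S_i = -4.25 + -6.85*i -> [-4.25, -11.1, -17.95, -24.8, -31.65]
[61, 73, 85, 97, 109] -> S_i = 61 + 12*i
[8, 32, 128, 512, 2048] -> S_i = 8*4^i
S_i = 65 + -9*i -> [65, 56, 47, 38, 29]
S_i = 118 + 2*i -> [118, 120, 122, 124, 126]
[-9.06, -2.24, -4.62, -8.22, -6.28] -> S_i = Random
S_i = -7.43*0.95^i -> [-7.43, -7.06, -6.71, -6.37, -6.05]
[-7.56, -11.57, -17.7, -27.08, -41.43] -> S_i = -7.56*1.53^i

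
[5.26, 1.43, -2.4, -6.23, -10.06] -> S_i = 5.26 + -3.83*i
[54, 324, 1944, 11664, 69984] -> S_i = 54*6^i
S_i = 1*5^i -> [1, 5, 25, 125, 625]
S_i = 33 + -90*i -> [33, -57, -147, -237, -327]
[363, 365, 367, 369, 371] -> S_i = 363 + 2*i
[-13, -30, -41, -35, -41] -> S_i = Random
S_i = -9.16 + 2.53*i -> [-9.16, -6.63, -4.1, -1.57, 0.96]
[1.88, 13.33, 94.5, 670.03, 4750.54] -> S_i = 1.88*7.09^i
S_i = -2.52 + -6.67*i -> [-2.52, -9.19, -15.86, -22.53, -29.2]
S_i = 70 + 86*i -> [70, 156, 242, 328, 414]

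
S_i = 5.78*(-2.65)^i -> [5.78, -15.32, 40.59, -107.56, 285.04]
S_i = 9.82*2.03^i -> [9.82, 19.93, 40.47, 82.15, 166.76]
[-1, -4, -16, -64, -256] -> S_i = -1*4^i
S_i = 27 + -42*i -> [27, -15, -57, -99, -141]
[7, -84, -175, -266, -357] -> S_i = 7 + -91*i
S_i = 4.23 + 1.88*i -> [4.23, 6.11, 7.99, 9.87, 11.75]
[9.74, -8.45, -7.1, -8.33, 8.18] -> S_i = Random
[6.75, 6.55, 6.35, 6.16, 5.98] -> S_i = 6.75*0.97^i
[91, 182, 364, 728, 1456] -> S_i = 91*2^i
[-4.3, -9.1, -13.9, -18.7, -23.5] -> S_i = -4.30 + -4.80*i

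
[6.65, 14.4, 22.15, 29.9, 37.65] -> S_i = 6.65 + 7.75*i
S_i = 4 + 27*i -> [4, 31, 58, 85, 112]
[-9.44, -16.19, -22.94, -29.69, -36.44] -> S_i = -9.44 + -6.75*i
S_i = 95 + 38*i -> [95, 133, 171, 209, 247]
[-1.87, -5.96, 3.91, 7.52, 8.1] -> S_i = Random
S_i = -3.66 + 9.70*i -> [-3.66, 6.04, 15.74, 25.44, 35.14]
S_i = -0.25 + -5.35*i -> [-0.25, -5.6, -10.95, -16.3, -21.65]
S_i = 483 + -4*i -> [483, 479, 475, 471, 467]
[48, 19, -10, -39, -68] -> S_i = 48 + -29*i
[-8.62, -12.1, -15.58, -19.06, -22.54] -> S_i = -8.62 + -3.48*i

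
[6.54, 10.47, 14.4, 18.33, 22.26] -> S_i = 6.54 + 3.93*i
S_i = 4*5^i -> [4, 20, 100, 500, 2500]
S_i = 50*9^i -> [50, 450, 4050, 36450, 328050]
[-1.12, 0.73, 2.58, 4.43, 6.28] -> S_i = -1.12 + 1.85*i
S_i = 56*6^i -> [56, 336, 2016, 12096, 72576]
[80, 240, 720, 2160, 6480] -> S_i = 80*3^i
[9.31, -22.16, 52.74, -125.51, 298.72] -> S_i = 9.31*(-2.38)^i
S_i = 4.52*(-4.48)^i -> [4.52, -20.25, 90.72, -406.42, 1820.75]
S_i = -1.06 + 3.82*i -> [-1.06, 2.76, 6.58, 10.4, 14.22]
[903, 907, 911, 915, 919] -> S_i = 903 + 4*i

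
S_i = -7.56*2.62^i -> [-7.56, -19.81, -51.89, -135.96, -356.23]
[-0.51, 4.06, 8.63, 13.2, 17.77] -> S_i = -0.51 + 4.57*i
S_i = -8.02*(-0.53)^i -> [-8.02, 4.25, -2.25, 1.19, -0.63]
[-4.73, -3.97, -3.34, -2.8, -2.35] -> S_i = -4.73*0.84^i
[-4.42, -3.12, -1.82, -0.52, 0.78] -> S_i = -4.42 + 1.30*i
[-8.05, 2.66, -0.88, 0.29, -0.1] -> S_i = -8.05*(-0.33)^i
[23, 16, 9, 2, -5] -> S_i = 23 + -7*i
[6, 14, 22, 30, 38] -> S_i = 6 + 8*i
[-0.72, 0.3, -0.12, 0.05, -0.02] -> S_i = -0.72*(-0.41)^i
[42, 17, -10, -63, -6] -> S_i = Random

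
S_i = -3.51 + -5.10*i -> [-3.51, -8.61, -13.71, -18.81, -23.91]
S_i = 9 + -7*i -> [9, 2, -5, -12, -19]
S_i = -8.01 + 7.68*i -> [-8.01, -0.33, 7.35, 15.03, 22.71]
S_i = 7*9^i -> [7, 63, 567, 5103, 45927]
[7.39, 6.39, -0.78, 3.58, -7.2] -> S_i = Random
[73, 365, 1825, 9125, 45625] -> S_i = 73*5^i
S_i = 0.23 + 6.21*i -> [0.23, 6.44, 12.65, 18.86, 25.07]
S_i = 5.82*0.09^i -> [5.82, 0.52, 0.05, 0.0, 0.0]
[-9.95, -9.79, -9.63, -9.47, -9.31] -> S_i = -9.95 + 0.16*i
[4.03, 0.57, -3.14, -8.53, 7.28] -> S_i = Random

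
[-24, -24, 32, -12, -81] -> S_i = Random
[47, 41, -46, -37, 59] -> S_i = Random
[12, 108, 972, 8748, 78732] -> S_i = 12*9^i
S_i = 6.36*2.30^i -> [6.36, 14.63, 33.64, 77.38, 177.98]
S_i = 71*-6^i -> [71, -426, 2556, -15336, 92016]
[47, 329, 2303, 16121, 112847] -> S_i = 47*7^i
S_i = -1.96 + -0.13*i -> [-1.96, -2.09, -2.22, -2.35, -2.48]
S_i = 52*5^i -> [52, 260, 1300, 6500, 32500]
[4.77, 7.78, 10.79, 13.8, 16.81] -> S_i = 4.77 + 3.01*i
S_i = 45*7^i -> [45, 315, 2205, 15435, 108045]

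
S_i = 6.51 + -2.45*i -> [6.51, 4.06, 1.61, -0.84, -3.29]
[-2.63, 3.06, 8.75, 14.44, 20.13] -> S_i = -2.63 + 5.69*i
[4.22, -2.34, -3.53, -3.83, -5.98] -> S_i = Random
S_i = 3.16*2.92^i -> [3.16, 9.23, 26.94, 78.67, 229.73]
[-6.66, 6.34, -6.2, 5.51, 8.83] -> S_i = Random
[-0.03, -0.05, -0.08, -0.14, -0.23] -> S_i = -0.03*1.66^i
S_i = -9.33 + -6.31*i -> [-9.33, -15.64, -21.95, -28.26, -34.57]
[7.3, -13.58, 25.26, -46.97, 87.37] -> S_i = 7.30*(-1.86)^i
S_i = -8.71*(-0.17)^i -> [-8.71, 1.48, -0.25, 0.04, -0.01]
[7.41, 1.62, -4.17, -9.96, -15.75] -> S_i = 7.41 + -5.79*i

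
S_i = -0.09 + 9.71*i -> [-0.09, 9.62, 19.33, 29.04, 38.75]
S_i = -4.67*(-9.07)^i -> [-4.67, 42.36, -384.18, 3484.49, -31604.29]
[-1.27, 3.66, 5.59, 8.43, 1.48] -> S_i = Random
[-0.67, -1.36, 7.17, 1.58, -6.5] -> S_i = Random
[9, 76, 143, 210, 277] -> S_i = 9 + 67*i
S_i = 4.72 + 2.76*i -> [4.72, 7.48, 10.24, 13.0, 15.76]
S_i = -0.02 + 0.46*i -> [-0.02, 0.44, 0.9, 1.36, 1.82]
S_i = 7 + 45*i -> [7, 52, 97, 142, 187]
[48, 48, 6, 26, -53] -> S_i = Random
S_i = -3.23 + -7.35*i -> [-3.23, -10.58, -17.93, -25.28, -32.63]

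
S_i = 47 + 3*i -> [47, 50, 53, 56, 59]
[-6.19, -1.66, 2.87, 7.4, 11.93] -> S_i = -6.19 + 4.53*i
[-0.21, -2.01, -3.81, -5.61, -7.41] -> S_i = -0.21 + -1.80*i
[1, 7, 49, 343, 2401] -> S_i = 1*7^i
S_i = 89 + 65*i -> [89, 154, 219, 284, 349]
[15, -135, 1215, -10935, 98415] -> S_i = 15*-9^i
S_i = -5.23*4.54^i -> [-5.23, -23.74, -107.8, -489.41, -2221.9]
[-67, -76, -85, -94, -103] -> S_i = -67 + -9*i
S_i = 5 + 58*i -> [5, 63, 121, 179, 237]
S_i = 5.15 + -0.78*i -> [5.15, 4.37, 3.59, 2.81, 2.03]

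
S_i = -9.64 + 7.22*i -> [-9.64, -2.42, 4.8, 12.02, 19.24]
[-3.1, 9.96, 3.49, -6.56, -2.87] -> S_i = Random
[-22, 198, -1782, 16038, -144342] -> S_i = -22*-9^i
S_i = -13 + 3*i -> [-13, -10, -7, -4, -1]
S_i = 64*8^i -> [64, 512, 4096, 32768, 262144]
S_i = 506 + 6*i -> [506, 512, 518, 524, 530]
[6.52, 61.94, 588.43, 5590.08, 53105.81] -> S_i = 6.52*9.50^i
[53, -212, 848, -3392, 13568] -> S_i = 53*-4^i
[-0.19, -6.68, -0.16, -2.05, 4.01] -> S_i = Random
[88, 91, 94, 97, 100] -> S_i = 88 + 3*i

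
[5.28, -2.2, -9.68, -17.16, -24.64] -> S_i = 5.28 + -7.48*i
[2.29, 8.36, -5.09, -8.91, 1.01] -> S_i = Random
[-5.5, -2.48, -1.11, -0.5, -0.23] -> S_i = -5.50*0.45^i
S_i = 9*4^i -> [9, 36, 144, 576, 2304]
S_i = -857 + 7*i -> [-857, -850, -843, -836, -829]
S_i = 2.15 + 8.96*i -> [2.15, 11.11, 20.07, 29.03, 37.99]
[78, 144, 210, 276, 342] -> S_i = 78 + 66*i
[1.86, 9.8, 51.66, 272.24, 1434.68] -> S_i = 1.86*5.27^i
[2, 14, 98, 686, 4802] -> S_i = 2*7^i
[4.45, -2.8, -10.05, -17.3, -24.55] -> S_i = 4.45 + -7.25*i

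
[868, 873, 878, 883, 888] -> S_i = 868 + 5*i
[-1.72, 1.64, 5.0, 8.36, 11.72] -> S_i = -1.72 + 3.36*i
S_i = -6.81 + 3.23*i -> [-6.81, -3.58, -0.35, 2.88, 6.11]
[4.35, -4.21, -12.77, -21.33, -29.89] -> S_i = 4.35 + -8.56*i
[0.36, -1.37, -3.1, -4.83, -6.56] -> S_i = 0.36 + -1.73*i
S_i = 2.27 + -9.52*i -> [2.27, -7.25, -16.77, -26.29, -35.81]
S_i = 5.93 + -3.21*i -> [5.93, 2.72, -0.49, -3.7, -6.91]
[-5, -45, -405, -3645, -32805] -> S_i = -5*9^i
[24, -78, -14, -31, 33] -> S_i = Random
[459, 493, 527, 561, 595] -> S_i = 459 + 34*i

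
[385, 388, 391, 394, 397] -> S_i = 385 + 3*i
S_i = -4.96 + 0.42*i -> [-4.96, -4.54, -4.12, -3.7, -3.28]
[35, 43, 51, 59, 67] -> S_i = 35 + 8*i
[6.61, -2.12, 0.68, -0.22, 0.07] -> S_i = 6.61*(-0.32)^i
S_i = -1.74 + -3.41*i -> [-1.74, -5.15, -8.56, -11.97, -15.38]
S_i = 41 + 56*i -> [41, 97, 153, 209, 265]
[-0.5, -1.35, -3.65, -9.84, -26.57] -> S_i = -0.50*2.70^i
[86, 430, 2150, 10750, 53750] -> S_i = 86*5^i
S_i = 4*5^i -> [4, 20, 100, 500, 2500]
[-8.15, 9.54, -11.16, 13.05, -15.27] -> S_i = -8.15*(-1.17)^i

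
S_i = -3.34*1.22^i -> [-3.34, -4.07, -4.97, -6.06, -7.4]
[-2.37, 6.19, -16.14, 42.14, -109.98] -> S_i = -2.37*(-2.61)^i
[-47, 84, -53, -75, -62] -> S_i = Random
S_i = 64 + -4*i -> [64, 60, 56, 52, 48]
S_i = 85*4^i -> [85, 340, 1360, 5440, 21760]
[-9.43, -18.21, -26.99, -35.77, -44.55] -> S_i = -9.43 + -8.78*i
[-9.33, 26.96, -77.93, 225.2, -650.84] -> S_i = -9.33*(-2.89)^i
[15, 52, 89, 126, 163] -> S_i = 15 + 37*i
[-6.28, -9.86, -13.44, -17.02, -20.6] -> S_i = -6.28 + -3.58*i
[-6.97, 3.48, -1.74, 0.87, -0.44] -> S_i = -6.97*(-0.50)^i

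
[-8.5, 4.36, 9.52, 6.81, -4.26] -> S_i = Random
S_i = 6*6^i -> [6, 36, 216, 1296, 7776]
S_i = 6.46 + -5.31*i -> [6.46, 1.15, -4.16, -9.47, -14.78]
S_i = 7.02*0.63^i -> [7.02, 4.42, 2.79, 1.76, 1.11]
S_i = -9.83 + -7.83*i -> [-9.83, -17.66, -25.49, -33.32, -41.15]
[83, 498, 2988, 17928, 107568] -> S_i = 83*6^i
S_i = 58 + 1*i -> [58, 59, 60, 61, 62]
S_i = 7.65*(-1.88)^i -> [7.65, -14.38, 27.04, -50.83, 95.56]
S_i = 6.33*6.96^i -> [6.33, 44.06, 306.64, 2134.18, 14853.91]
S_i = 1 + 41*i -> [1, 42, 83, 124, 165]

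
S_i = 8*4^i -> [8, 32, 128, 512, 2048]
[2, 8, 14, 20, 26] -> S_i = 2 + 6*i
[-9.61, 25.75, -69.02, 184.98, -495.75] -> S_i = -9.61*(-2.68)^i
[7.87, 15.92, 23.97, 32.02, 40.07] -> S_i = 7.87 + 8.05*i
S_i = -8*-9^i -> [-8, 72, -648, 5832, -52488]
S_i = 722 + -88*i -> [722, 634, 546, 458, 370]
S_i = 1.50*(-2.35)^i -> [1.5, -3.53, 8.28, -19.47, 45.75]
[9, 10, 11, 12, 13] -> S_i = 9 + 1*i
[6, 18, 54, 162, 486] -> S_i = 6*3^i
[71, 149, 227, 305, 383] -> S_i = 71 + 78*i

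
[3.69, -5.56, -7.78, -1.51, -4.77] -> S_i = Random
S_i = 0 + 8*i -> [0, 8, 16, 24, 32]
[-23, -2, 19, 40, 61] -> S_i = -23 + 21*i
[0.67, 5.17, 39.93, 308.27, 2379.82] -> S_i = 0.67*7.72^i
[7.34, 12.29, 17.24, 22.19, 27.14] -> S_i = 7.34 + 4.95*i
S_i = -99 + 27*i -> [-99, -72, -45, -18, 9]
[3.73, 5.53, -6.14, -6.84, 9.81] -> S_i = Random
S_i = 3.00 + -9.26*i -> [3.0, -6.26, -15.52, -24.78, -34.04]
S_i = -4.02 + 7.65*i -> [-4.02, 3.63, 11.28, 18.93, 26.58]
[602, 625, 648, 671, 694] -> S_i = 602 + 23*i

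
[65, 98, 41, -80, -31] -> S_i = Random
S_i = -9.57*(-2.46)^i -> [-9.57, 23.54, -57.91, 142.47, -350.47]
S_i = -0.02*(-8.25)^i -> [-0.02, 0.16, -1.36, 11.23, -92.65]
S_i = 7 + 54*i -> [7, 61, 115, 169, 223]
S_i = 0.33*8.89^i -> [0.33, 2.93, 26.08, 231.86, 2061.2]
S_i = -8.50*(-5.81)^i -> [-8.5, 49.38, -286.93, 1667.04, -9685.53]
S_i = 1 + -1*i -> [1, 0, -1, -2, -3]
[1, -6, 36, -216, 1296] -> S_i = 1*-6^i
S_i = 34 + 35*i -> [34, 69, 104, 139, 174]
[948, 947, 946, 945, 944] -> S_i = 948 + -1*i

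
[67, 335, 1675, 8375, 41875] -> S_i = 67*5^i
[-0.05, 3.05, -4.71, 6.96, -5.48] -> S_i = Random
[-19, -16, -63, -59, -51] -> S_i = Random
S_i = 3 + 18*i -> [3, 21, 39, 57, 75]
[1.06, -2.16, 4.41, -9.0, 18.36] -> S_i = 1.06*(-2.04)^i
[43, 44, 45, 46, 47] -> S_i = 43 + 1*i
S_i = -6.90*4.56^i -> [-6.9, -31.46, -143.48, -654.25, -2983.38]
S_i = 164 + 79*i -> [164, 243, 322, 401, 480]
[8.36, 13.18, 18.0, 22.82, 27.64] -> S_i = 8.36 + 4.82*i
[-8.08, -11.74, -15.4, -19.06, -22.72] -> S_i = -8.08 + -3.66*i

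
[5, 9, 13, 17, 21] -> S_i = 5 + 4*i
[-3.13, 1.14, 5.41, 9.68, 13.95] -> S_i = -3.13 + 4.27*i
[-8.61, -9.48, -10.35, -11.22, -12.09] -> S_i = -8.61 + -0.87*i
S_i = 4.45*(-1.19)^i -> [4.45, -5.3, 6.3, -7.5, 8.92]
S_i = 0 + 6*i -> [0, 6, 12, 18, 24]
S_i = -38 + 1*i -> [-38, -37, -36, -35, -34]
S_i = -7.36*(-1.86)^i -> [-7.36, 13.69, -25.46, 47.36, -88.09]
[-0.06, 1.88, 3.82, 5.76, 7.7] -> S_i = -0.06 + 1.94*i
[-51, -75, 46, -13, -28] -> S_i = Random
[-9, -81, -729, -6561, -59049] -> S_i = -9*9^i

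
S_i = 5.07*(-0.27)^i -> [5.07, -1.37, 0.37, -0.1, 0.03]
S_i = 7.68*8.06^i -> [7.68, 61.9, 498.92, 4021.3, 32411.67]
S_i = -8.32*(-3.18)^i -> [-8.32, 26.46, -84.14, 267.55, -850.81]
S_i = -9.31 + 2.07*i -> [-9.31, -7.24, -5.17, -3.1, -1.03]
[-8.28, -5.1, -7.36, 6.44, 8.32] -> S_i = Random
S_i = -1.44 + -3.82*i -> [-1.44, -5.26, -9.08, -12.9, -16.72]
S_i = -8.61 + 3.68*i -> [-8.61, -4.93, -1.25, 2.43, 6.11]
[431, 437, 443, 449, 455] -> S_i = 431 + 6*i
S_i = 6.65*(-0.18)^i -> [6.65, -1.2, 0.22, -0.04, 0.01]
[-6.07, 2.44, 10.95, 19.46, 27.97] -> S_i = -6.07 + 8.51*i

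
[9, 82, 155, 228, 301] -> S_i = 9 + 73*i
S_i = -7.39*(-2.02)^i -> [-7.39, 14.93, -30.15, 60.91, -123.04]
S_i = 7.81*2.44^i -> [7.81, 19.06, 46.5, 113.45, 276.83]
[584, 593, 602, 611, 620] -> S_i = 584 + 9*i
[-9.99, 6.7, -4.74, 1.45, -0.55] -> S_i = Random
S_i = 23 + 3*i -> [23, 26, 29, 32, 35]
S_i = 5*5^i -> [5, 25, 125, 625, 3125]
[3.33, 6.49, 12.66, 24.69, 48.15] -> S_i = 3.33*1.95^i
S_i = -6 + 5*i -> [-6, -1, 4, 9, 14]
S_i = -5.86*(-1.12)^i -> [-5.86, 6.56, -7.35, 8.23, -9.22]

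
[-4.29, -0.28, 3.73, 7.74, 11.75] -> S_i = -4.29 + 4.01*i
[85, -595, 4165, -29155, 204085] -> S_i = 85*-7^i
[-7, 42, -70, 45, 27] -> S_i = Random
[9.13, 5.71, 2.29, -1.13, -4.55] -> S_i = 9.13 + -3.42*i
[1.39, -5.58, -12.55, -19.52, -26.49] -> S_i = 1.39 + -6.97*i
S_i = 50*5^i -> [50, 250, 1250, 6250, 31250]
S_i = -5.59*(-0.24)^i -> [-5.59, 1.34, -0.32, 0.08, -0.02]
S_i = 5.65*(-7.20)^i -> [5.65, -40.68, 292.9, -2108.85, 15183.73]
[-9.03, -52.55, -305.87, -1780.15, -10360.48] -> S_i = -9.03*5.82^i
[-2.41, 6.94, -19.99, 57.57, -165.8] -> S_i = -2.41*(-2.88)^i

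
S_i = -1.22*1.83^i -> [-1.22, -2.23, -4.09, -7.48, -13.68]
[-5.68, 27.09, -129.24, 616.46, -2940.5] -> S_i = -5.68*(-4.77)^i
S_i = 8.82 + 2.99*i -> [8.82, 11.81, 14.8, 17.79, 20.78]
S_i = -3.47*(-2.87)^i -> [-3.47, 9.96, -28.58, 82.03, -235.43]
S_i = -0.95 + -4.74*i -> [-0.95, -5.69, -10.43, -15.17, -19.91]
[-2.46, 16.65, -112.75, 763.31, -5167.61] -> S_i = -2.46*(-6.77)^i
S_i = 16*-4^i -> [16, -64, 256, -1024, 4096]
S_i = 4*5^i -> [4, 20, 100, 500, 2500]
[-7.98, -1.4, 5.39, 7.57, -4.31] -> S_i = Random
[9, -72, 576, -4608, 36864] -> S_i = 9*-8^i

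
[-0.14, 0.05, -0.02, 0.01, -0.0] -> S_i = -0.14*(-0.38)^i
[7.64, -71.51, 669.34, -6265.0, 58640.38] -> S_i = 7.64*(-9.36)^i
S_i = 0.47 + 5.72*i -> [0.47, 6.19, 11.91, 17.63, 23.35]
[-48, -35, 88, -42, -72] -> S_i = Random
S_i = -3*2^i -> [-3, -6, -12, -24, -48]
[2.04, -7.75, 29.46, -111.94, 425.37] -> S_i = 2.04*(-3.80)^i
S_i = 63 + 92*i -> [63, 155, 247, 339, 431]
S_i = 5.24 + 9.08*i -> [5.24, 14.32, 23.4, 32.48, 41.56]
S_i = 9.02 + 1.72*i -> [9.02, 10.74, 12.46, 14.18, 15.9]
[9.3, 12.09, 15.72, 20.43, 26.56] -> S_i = 9.30*1.30^i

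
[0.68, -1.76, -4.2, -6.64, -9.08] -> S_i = 0.68 + -2.44*i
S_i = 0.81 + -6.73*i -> [0.81, -5.92, -12.65, -19.38, -26.11]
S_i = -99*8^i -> [-99, -792, -6336, -50688, -405504]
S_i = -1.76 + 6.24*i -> [-1.76, 4.48, 10.72, 16.96, 23.2]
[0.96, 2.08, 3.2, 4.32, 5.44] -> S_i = 0.96 + 1.12*i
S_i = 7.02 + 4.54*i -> [7.02, 11.56, 16.1, 20.64, 25.18]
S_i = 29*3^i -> [29, 87, 261, 783, 2349]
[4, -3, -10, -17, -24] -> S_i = 4 + -7*i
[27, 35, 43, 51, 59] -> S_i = 27 + 8*i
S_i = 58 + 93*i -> [58, 151, 244, 337, 430]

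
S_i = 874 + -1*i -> [874, 873, 872, 871, 870]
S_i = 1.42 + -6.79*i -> [1.42, -5.37, -12.16, -18.95, -25.74]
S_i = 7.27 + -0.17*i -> [7.27, 7.1, 6.93, 6.76, 6.59]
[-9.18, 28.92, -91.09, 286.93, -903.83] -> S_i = -9.18*(-3.15)^i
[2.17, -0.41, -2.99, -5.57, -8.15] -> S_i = 2.17 + -2.58*i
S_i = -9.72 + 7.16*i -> [-9.72, -2.56, 4.6, 11.76, 18.92]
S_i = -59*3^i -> [-59, -177, -531, -1593, -4779]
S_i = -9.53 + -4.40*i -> [-9.53, -13.93, -18.33, -22.73, -27.13]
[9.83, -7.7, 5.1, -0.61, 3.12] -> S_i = Random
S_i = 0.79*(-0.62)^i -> [0.79, -0.49, 0.3, -0.19, 0.12]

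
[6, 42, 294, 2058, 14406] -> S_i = 6*7^i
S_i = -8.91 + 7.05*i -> [-8.91, -1.86, 5.19, 12.24, 19.29]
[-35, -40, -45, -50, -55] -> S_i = -35 + -5*i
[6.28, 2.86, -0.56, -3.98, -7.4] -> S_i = 6.28 + -3.42*i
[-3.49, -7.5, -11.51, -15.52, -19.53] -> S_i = -3.49 + -4.01*i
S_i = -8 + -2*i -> [-8, -10, -12, -14, -16]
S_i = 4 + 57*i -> [4, 61, 118, 175, 232]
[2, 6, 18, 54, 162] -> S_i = 2*3^i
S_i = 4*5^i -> [4, 20, 100, 500, 2500]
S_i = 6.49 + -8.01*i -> [6.49, -1.52, -9.53, -17.54, -25.55]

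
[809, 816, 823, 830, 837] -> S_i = 809 + 7*i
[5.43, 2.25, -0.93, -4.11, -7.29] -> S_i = 5.43 + -3.18*i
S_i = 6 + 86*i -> [6, 92, 178, 264, 350]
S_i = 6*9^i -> [6, 54, 486, 4374, 39366]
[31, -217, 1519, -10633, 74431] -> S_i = 31*-7^i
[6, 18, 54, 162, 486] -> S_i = 6*3^i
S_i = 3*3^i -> [3, 9, 27, 81, 243]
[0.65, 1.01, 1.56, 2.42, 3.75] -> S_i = 0.65*1.55^i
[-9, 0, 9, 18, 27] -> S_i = -9 + 9*i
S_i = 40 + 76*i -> [40, 116, 192, 268, 344]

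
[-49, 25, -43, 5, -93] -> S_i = Random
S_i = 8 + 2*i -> [8, 10, 12, 14, 16]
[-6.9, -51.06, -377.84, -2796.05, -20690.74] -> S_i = -6.90*7.40^i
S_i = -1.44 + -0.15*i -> [-1.44, -1.59, -1.74, -1.89, -2.04]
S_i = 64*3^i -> [64, 192, 576, 1728, 5184]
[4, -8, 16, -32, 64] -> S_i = 4*-2^i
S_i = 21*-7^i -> [21, -147, 1029, -7203, 50421]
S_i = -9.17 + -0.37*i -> [-9.17, -9.54, -9.91, -10.28, -10.65]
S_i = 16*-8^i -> [16, -128, 1024, -8192, 65536]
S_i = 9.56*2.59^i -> [9.56, 24.76, 64.13, 166.1, 430.19]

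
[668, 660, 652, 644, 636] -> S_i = 668 + -8*i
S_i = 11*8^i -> [11, 88, 704, 5632, 45056]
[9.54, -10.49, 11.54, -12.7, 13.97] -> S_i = 9.54*(-1.10)^i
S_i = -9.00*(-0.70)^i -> [-9.0, 6.3, -4.41, 3.09, -2.16]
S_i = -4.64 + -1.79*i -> [-4.64, -6.43, -8.22, -10.01, -11.8]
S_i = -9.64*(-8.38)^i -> [-9.64, 80.78, -676.96, 5672.95, -47539.34]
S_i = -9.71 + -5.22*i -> [-9.71, -14.93, -20.15, -25.37, -30.59]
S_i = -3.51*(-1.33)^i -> [-3.51, 4.67, -6.21, 8.26, -10.98]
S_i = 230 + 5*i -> [230, 235, 240, 245, 250]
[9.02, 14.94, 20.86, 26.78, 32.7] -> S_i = 9.02 + 5.92*i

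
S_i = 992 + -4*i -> [992, 988, 984, 980, 976]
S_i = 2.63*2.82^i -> [2.63, 7.42, 20.91, 58.98, 166.32]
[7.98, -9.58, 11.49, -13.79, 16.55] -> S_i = 7.98*(-1.20)^i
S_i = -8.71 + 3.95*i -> [-8.71, -4.76, -0.81, 3.14, 7.09]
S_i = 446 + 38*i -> [446, 484, 522, 560, 598]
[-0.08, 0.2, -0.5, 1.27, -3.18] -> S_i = -0.08*(-2.51)^i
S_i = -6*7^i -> [-6, -42, -294, -2058, -14406]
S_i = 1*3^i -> [1, 3, 9, 27, 81]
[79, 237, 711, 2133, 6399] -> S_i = 79*3^i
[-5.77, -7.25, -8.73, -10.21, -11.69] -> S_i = -5.77 + -1.48*i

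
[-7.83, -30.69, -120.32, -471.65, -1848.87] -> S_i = -7.83*3.92^i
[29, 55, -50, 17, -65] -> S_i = Random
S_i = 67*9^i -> [67, 603, 5427, 48843, 439587]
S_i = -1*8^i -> [-1, -8, -64, -512, -4096]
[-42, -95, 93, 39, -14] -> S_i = Random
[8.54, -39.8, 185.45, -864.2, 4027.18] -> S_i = 8.54*(-4.66)^i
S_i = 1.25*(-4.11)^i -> [1.25, -5.14, 21.12, -86.78, 356.68]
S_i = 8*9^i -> [8, 72, 648, 5832, 52488]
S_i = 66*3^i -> [66, 198, 594, 1782, 5346]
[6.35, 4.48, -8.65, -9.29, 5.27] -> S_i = Random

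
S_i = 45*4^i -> [45, 180, 720, 2880, 11520]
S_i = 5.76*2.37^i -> [5.76, 13.65, 32.35, 76.68, 181.73]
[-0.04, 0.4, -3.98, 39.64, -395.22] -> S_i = -0.04*(-9.97)^i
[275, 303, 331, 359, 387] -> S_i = 275 + 28*i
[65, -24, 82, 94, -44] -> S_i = Random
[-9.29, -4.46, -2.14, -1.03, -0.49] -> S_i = -9.29*0.48^i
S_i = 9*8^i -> [9, 72, 576, 4608, 36864]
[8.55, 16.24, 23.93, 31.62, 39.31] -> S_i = 8.55 + 7.69*i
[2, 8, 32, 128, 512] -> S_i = 2*4^i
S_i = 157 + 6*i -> [157, 163, 169, 175, 181]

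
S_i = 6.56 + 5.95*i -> [6.56, 12.51, 18.46, 24.41, 30.36]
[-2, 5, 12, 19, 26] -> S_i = -2 + 7*i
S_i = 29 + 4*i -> [29, 33, 37, 41, 45]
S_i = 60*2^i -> [60, 120, 240, 480, 960]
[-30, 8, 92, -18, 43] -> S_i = Random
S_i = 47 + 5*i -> [47, 52, 57, 62, 67]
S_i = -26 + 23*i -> [-26, -3, 20, 43, 66]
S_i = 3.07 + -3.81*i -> [3.07, -0.74, -4.55, -8.36, -12.17]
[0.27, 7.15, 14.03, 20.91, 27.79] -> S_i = 0.27 + 6.88*i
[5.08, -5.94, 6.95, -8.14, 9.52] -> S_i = 5.08*(-1.17)^i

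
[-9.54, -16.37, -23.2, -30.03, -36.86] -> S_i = -9.54 + -6.83*i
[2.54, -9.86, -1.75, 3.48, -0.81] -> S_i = Random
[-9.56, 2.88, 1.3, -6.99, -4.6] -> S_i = Random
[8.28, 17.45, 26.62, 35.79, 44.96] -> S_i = 8.28 + 9.17*i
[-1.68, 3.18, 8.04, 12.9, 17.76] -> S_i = -1.68 + 4.86*i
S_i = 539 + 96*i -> [539, 635, 731, 827, 923]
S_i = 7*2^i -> [7, 14, 28, 56, 112]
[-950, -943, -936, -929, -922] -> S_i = -950 + 7*i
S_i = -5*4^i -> [-5, -20, -80, -320, -1280]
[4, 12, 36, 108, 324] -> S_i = 4*3^i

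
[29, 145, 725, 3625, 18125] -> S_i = 29*5^i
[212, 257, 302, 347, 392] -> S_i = 212 + 45*i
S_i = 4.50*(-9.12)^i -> [4.5, -41.04, 374.28, -3413.48, 31130.91]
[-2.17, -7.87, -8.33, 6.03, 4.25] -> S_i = Random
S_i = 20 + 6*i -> [20, 26, 32, 38, 44]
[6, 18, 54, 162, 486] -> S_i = 6*3^i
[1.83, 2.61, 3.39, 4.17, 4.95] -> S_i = 1.83 + 0.78*i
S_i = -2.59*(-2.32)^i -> [-2.59, 6.01, -13.94, 32.34, -75.03]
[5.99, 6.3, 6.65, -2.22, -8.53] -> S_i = Random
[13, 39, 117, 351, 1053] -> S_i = 13*3^i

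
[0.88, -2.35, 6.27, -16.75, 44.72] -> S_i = 0.88*(-2.67)^i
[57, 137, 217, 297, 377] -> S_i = 57 + 80*i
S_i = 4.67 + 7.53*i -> [4.67, 12.2, 19.73, 27.26, 34.79]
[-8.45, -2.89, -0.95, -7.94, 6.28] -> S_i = Random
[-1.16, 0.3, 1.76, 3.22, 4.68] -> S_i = -1.16 + 1.46*i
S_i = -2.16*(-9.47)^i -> [-2.16, 20.46, -193.71, 1834.44, -17372.15]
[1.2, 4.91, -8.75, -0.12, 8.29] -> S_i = Random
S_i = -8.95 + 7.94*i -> [-8.95, -1.01, 6.93, 14.87, 22.81]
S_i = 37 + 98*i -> [37, 135, 233, 331, 429]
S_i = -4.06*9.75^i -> [-4.06, -39.58, -385.95, -3763.05, -36689.73]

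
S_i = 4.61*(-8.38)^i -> [4.61, -38.63, 323.73, -2712.89, 22734.06]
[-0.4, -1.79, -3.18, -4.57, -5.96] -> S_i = -0.40 + -1.39*i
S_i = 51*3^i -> [51, 153, 459, 1377, 4131]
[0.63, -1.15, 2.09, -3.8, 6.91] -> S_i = 0.63*(-1.82)^i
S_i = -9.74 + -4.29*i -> [-9.74, -14.03, -18.32, -22.61, -26.9]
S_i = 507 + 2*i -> [507, 509, 511, 513, 515]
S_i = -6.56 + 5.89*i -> [-6.56, -0.67, 5.22, 11.11, 17.0]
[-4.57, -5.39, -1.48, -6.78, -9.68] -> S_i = Random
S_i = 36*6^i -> [36, 216, 1296, 7776, 46656]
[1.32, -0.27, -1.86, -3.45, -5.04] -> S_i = 1.32 + -1.59*i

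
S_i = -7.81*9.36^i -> [-7.81, -73.1, -684.23, -6404.4, -59945.2]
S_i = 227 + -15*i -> [227, 212, 197, 182, 167]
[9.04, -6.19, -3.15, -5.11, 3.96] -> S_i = Random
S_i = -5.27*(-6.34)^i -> [-5.27, 33.41, -211.83, 1343.01, -8514.67]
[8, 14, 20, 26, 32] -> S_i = 8 + 6*i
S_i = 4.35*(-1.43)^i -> [4.35, -6.22, 8.9, -12.72, 18.19]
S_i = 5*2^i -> [5, 10, 20, 40, 80]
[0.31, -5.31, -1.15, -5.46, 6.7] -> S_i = Random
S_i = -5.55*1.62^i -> [-5.55, -8.99, -14.57, -23.6, -38.23]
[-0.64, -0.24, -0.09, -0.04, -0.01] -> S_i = -0.64*0.38^i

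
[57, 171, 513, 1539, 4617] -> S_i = 57*3^i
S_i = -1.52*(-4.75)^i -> [-1.52, 7.22, -34.3, 162.9, -773.78]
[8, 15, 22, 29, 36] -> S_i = 8 + 7*i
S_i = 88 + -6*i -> [88, 82, 76, 70, 64]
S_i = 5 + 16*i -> [5, 21, 37, 53, 69]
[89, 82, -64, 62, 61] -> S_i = Random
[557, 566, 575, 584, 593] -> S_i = 557 + 9*i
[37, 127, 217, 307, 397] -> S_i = 37 + 90*i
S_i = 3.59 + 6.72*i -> [3.59, 10.31, 17.03, 23.75, 30.47]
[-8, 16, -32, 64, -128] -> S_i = -8*-2^i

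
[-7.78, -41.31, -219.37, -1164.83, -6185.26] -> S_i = -7.78*5.31^i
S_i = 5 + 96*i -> [5, 101, 197, 293, 389]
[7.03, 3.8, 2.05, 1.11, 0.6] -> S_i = 7.03*0.54^i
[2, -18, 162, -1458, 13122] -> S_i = 2*-9^i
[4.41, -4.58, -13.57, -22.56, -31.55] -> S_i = 4.41 + -8.99*i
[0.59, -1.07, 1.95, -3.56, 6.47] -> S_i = 0.59*(-1.82)^i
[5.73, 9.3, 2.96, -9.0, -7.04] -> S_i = Random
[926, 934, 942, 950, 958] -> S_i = 926 + 8*i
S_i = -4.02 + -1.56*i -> [-4.02, -5.58, -7.14, -8.7, -10.26]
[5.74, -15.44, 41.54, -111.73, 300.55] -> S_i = 5.74*(-2.69)^i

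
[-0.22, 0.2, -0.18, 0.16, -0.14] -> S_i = -0.22*(-0.90)^i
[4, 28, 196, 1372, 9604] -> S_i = 4*7^i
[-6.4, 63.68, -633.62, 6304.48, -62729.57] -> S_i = -6.40*(-9.95)^i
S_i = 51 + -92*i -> [51, -41, -133, -225, -317]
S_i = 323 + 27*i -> [323, 350, 377, 404, 431]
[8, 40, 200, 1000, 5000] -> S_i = 8*5^i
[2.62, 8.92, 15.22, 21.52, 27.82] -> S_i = 2.62 + 6.30*i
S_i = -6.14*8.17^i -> [-6.14, -50.16, -409.84, -3348.38, -27356.25]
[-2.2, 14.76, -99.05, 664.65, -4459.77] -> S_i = -2.20*(-6.71)^i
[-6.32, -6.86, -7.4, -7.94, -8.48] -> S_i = -6.32 + -0.54*i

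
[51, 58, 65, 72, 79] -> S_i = 51 + 7*i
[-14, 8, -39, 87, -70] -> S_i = Random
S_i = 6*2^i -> [6, 12, 24, 48, 96]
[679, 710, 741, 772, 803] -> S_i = 679 + 31*i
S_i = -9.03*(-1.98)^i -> [-9.03, 17.88, -35.4, 70.09, -138.79]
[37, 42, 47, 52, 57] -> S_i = 37 + 5*i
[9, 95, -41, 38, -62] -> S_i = Random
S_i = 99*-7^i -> [99, -693, 4851, -33957, 237699]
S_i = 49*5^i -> [49, 245, 1225, 6125, 30625]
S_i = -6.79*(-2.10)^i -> [-6.79, 14.26, -29.94, 62.88, -132.05]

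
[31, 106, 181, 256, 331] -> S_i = 31 + 75*i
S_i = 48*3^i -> [48, 144, 432, 1296, 3888]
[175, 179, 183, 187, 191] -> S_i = 175 + 4*i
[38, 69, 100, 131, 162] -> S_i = 38 + 31*i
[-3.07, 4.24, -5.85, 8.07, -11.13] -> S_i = -3.07*(-1.38)^i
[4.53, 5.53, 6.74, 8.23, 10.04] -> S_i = 4.53*1.22^i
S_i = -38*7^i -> [-38, -266, -1862, -13034, -91238]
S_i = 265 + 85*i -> [265, 350, 435, 520, 605]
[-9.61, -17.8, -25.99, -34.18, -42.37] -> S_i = -9.61 + -8.19*i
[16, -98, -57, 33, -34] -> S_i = Random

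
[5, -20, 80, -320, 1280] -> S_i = 5*-4^i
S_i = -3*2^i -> [-3, -6, -12, -24, -48]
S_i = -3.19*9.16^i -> [-3.19, -29.22, -267.66, -2451.76, -22458.08]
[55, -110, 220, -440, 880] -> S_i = 55*-2^i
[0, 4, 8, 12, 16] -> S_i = 0 + 4*i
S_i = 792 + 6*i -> [792, 798, 804, 810, 816]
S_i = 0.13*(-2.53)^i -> [0.13, -0.33, 0.83, -2.11, 5.33]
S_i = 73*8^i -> [73, 584, 4672, 37376, 299008]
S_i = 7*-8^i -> [7, -56, 448, -3584, 28672]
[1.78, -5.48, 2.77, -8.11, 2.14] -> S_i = Random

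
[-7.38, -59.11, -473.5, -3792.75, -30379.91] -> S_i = -7.38*8.01^i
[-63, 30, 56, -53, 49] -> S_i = Random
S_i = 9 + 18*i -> [9, 27, 45, 63, 81]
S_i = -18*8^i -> [-18, -144, -1152, -9216, -73728]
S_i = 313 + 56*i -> [313, 369, 425, 481, 537]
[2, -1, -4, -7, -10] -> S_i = 2 + -3*i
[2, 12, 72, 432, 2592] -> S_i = 2*6^i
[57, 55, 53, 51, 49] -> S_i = 57 + -2*i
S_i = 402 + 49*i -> [402, 451, 500, 549, 598]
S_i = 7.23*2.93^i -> [7.23, 21.18, 62.07, 181.86, 532.85]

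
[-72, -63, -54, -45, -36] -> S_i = -72 + 9*i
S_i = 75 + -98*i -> [75, -23, -121, -219, -317]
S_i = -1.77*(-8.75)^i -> [-1.77, 15.49, -135.52, 1185.76, -10375.42]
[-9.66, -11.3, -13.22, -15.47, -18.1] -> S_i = -9.66*1.17^i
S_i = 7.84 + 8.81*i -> [7.84, 16.65, 25.46, 34.27, 43.08]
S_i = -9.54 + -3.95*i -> [-9.54, -13.49, -17.44, -21.39, -25.34]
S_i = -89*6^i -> [-89, -534, -3204, -19224, -115344]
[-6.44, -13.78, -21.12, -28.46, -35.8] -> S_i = -6.44 + -7.34*i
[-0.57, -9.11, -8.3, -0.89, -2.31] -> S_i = Random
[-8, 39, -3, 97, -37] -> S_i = Random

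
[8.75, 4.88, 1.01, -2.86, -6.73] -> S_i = 8.75 + -3.87*i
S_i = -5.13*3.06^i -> [-5.13, -15.7, -48.04, -146.99, -449.78]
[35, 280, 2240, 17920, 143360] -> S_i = 35*8^i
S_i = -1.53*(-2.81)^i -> [-1.53, 4.3, -12.08, 33.95, -95.39]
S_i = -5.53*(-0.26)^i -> [-5.53, 1.44, -0.37, 0.1, -0.03]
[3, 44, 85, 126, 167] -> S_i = 3 + 41*i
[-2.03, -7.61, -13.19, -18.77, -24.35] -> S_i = -2.03 + -5.58*i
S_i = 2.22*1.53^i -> [2.22, 3.4, 5.2, 7.95, 12.17]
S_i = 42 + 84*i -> [42, 126, 210, 294, 378]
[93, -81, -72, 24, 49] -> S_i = Random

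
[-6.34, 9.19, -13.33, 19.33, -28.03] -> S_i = -6.34*(-1.45)^i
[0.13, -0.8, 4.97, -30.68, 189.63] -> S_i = 0.13*(-6.18)^i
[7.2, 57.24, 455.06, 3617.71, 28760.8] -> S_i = 7.20*7.95^i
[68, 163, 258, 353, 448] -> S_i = 68 + 95*i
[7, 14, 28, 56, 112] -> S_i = 7*2^i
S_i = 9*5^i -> [9, 45, 225, 1125, 5625]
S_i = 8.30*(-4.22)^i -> [8.3, -35.03, 147.81, -623.76, 2632.25]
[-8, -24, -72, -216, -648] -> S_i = -8*3^i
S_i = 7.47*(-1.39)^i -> [7.47, -10.38, 14.43, -20.06, 27.89]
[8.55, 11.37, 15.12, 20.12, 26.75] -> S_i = 8.55*1.33^i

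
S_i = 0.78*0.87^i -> [0.78, 0.68, 0.59, 0.51, 0.45]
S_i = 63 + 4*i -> [63, 67, 71, 75, 79]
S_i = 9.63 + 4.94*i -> [9.63, 14.57, 19.51, 24.45, 29.39]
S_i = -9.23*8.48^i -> [-9.23, -78.27, -663.73, -5628.46, -47729.3]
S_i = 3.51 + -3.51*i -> [3.51, 0.0, -3.51, -7.02, -10.53]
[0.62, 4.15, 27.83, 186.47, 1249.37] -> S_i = 0.62*6.70^i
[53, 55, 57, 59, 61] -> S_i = 53 + 2*i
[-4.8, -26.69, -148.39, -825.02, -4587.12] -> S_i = -4.80*5.56^i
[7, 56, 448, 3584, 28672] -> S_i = 7*8^i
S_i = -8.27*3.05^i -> [-8.27, -25.22, -76.93, -234.64, -715.66]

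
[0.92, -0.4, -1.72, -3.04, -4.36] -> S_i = 0.92 + -1.32*i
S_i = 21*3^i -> [21, 63, 189, 567, 1701]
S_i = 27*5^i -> [27, 135, 675, 3375, 16875]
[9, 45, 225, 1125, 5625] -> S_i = 9*5^i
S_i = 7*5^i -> [7, 35, 175, 875, 4375]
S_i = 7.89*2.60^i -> [7.89, 20.51, 53.34, 138.67, 360.55]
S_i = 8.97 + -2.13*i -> [8.97, 6.84, 4.71, 2.58, 0.45]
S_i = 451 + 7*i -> [451, 458, 465, 472, 479]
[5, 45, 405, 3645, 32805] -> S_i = 5*9^i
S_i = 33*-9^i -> [33, -297, 2673, -24057, 216513]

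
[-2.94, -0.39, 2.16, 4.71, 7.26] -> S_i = -2.94 + 2.55*i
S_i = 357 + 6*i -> [357, 363, 369, 375, 381]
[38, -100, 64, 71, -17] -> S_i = Random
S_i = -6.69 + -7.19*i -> [-6.69, -13.88, -21.07, -28.26, -35.45]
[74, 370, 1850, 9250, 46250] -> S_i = 74*5^i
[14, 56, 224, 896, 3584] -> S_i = 14*4^i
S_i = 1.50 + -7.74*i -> [1.5, -6.24, -13.98, -21.72, -29.46]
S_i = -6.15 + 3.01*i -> [-6.15, -3.14, -0.13, 2.88, 5.89]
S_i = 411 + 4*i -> [411, 415, 419, 423, 427]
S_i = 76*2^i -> [76, 152, 304, 608, 1216]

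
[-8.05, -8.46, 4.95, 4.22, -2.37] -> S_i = Random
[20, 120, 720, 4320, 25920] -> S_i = 20*6^i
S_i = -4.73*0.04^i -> [-4.73, -0.19, -0.01, -0.0, -0.0]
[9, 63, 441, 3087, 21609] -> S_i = 9*7^i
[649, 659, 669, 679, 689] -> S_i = 649 + 10*i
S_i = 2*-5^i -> [2, -10, 50, -250, 1250]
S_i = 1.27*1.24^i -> [1.27, 1.57, 1.95, 2.42, 3.0]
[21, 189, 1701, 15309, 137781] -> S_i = 21*9^i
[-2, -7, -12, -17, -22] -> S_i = -2 + -5*i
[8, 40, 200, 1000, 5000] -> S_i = 8*5^i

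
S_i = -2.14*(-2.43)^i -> [-2.14, 5.2, -12.64, 30.71, -74.62]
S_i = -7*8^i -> [-7, -56, -448, -3584, -28672]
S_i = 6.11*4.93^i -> [6.11, 30.12, 148.5, 732.12, 3609.35]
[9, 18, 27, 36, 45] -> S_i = 9 + 9*i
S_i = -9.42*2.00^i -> [-9.42, -18.84, -37.68, -75.36, -150.72]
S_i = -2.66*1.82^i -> [-2.66, -4.84, -8.81, -16.04, -29.19]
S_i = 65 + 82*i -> [65, 147, 229, 311, 393]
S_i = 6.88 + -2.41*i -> [6.88, 4.47, 2.06, -0.35, -2.76]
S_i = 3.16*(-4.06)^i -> [3.16, -12.83, 52.09, -211.48, 858.6]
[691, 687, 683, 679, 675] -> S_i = 691 + -4*i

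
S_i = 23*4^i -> [23, 92, 368, 1472, 5888]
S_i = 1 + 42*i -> [1, 43, 85, 127, 169]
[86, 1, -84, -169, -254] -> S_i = 86 + -85*i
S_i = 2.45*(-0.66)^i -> [2.45, -1.62, 1.07, -0.7, 0.46]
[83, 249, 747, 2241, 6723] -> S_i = 83*3^i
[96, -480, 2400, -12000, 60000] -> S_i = 96*-5^i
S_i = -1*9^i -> [-1, -9, -81, -729, -6561]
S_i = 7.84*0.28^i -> [7.84, 2.2, 0.61, 0.17, 0.05]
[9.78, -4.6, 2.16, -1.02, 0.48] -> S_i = 9.78*(-0.47)^i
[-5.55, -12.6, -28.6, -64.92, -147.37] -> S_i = -5.55*2.27^i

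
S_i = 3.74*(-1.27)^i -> [3.74, -4.75, 6.03, -7.66, 9.73]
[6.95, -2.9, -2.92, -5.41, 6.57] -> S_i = Random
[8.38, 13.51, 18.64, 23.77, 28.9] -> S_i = 8.38 + 5.13*i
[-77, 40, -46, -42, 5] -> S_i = Random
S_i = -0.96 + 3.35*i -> [-0.96, 2.39, 5.74, 9.09, 12.44]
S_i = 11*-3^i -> [11, -33, 99, -297, 891]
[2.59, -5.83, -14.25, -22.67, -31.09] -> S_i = 2.59 + -8.42*i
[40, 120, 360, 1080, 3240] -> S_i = 40*3^i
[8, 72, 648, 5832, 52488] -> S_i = 8*9^i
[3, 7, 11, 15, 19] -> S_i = 3 + 4*i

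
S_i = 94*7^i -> [94, 658, 4606, 32242, 225694]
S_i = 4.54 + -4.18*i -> [4.54, 0.36, -3.82, -8.0, -12.18]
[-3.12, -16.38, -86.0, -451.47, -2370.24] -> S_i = -3.12*5.25^i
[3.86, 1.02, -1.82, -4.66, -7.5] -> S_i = 3.86 + -2.84*i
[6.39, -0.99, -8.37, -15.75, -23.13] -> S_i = 6.39 + -7.38*i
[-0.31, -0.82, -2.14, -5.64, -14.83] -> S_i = -0.31*2.63^i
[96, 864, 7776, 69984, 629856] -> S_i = 96*9^i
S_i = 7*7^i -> [7, 49, 343, 2401, 16807]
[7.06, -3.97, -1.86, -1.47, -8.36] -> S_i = Random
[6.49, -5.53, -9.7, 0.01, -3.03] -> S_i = Random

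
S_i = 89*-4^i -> [89, -356, 1424, -5696, 22784]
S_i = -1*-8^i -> [-1, 8, -64, 512, -4096]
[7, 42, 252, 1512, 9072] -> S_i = 7*6^i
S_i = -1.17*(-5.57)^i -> [-1.17, 6.52, -36.3, 202.19, -1126.18]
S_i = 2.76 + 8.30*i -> [2.76, 11.06, 19.36, 27.66, 35.96]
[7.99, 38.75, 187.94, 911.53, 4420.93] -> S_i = 7.99*4.85^i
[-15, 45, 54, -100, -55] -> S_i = Random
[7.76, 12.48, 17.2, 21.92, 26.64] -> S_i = 7.76 + 4.72*i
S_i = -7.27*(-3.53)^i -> [-7.27, 25.66, -90.59, 319.79, -1128.84]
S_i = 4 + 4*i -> [4, 8, 12, 16, 20]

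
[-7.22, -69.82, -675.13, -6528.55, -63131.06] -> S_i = -7.22*9.67^i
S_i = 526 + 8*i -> [526, 534, 542, 550, 558]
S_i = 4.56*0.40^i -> [4.56, 1.82, 0.73, 0.29, 0.12]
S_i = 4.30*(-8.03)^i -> [4.3, -34.53, 277.27, -2226.46, 17878.48]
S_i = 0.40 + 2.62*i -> [0.4, 3.02, 5.64, 8.26, 10.88]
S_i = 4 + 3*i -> [4, 7, 10, 13, 16]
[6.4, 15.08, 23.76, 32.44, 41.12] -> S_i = 6.40 + 8.68*i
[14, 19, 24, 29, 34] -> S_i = 14 + 5*i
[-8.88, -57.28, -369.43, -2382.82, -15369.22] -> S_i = -8.88*6.45^i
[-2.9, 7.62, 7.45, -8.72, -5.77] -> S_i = Random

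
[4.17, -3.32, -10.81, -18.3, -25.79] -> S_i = 4.17 + -7.49*i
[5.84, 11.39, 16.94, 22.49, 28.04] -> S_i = 5.84 + 5.55*i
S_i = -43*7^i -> [-43, -301, -2107, -14749, -103243]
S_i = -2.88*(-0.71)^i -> [-2.88, 2.04, -1.45, 1.03, -0.73]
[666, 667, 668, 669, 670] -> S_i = 666 + 1*i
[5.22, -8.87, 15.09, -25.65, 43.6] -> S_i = 5.22*(-1.70)^i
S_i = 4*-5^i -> [4, -20, 100, -500, 2500]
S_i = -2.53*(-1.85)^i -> [-2.53, 4.68, -8.66, 16.02, -29.64]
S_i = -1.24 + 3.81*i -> [-1.24, 2.57, 6.38, 10.19, 14.0]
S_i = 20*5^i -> [20, 100, 500, 2500, 12500]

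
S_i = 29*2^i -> [29, 58, 116, 232, 464]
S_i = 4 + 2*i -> [4, 6, 8, 10, 12]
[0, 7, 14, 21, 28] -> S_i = 0 + 7*i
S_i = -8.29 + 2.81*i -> [-8.29, -5.48, -2.67, 0.14, 2.95]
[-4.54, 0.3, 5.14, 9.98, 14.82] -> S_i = -4.54 + 4.84*i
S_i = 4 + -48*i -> [4, -44, -92, -140, -188]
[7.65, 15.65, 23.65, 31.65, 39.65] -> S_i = 7.65 + 8.00*i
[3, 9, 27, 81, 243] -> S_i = 3*3^i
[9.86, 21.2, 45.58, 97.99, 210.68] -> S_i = 9.86*2.15^i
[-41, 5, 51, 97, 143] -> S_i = -41 + 46*i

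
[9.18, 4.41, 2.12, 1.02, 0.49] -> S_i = 9.18*0.48^i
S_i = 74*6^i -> [74, 444, 2664, 15984, 95904]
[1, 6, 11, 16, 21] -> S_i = 1 + 5*i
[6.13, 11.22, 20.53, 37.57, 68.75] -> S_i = 6.13*1.83^i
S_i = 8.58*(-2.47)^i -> [8.58, -21.19, 52.35, -129.29, 319.36]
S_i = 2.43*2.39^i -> [2.43, 5.81, 13.88, 33.17, 79.29]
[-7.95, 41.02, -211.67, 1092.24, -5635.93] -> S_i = -7.95*(-5.16)^i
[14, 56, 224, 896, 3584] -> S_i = 14*4^i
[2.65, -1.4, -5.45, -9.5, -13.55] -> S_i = 2.65 + -4.05*i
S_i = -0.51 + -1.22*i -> [-0.51, -1.73, -2.95, -4.17, -5.39]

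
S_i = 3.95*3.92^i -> [3.95, 15.48, 60.7, 237.93, 932.7]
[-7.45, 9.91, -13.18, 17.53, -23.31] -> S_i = -7.45*(-1.33)^i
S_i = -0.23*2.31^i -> [-0.23, -0.53, -1.23, -2.84, -6.55]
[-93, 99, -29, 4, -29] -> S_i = Random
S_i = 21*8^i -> [21, 168, 1344, 10752, 86016]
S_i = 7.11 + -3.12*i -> [7.11, 3.99, 0.87, -2.25, -5.37]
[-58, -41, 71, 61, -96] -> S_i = Random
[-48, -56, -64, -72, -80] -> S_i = -48 + -8*i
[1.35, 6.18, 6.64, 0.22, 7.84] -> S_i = Random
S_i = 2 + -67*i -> [2, -65, -132, -199, -266]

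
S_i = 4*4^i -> [4, 16, 64, 256, 1024]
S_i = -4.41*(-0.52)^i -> [-4.41, 2.29, -1.19, 0.62, -0.32]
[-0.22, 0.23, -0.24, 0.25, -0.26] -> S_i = -0.22*(-1.04)^i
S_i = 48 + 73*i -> [48, 121, 194, 267, 340]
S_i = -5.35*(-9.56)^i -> [-5.35, 51.15, -488.96, 4674.42, -44687.43]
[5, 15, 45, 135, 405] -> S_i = 5*3^i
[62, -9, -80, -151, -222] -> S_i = 62 + -71*i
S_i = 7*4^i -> [7, 28, 112, 448, 1792]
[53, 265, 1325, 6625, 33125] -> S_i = 53*5^i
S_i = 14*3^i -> [14, 42, 126, 378, 1134]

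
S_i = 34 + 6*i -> [34, 40, 46, 52, 58]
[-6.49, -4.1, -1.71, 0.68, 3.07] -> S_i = -6.49 + 2.39*i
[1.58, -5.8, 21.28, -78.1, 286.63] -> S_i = 1.58*(-3.67)^i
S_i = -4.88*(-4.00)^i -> [-4.88, 19.52, -78.08, 312.32, -1249.28]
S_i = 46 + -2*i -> [46, 44, 42, 40, 38]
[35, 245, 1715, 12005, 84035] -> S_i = 35*7^i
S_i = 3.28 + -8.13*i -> [3.28, -4.85, -12.98, -21.11, -29.24]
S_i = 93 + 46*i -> [93, 139, 185, 231, 277]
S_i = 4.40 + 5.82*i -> [4.4, 10.22, 16.04, 21.86, 27.68]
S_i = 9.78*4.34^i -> [9.78, 42.45, 184.21, 799.48, 3469.75]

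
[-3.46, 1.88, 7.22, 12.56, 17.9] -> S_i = -3.46 + 5.34*i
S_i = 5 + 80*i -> [5, 85, 165, 245, 325]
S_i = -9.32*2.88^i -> [-9.32, -26.84, -77.3, -222.63, -641.19]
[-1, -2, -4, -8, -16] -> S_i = -1*2^i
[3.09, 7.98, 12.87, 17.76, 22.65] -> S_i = 3.09 + 4.89*i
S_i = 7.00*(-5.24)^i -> [7.0, -36.68, 192.2, -1007.14, 5277.44]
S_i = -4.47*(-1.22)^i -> [-4.47, 5.45, -6.65, 8.12, -9.9]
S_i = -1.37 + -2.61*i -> [-1.37, -3.98, -6.59, -9.2, -11.81]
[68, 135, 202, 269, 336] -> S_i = 68 + 67*i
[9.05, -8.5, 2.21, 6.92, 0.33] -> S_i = Random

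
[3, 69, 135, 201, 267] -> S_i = 3 + 66*i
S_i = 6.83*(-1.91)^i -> [6.83, -13.05, 24.92, -47.59, 90.9]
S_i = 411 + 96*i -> [411, 507, 603, 699, 795]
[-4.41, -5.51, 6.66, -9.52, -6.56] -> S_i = Random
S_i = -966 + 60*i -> [-966, -906, -846, -786, -726]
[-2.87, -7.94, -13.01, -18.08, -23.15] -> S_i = -2.87 + -5.07*i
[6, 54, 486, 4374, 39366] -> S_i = 6*9^i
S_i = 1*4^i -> [1, 4, 16, 64, 256]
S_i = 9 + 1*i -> [9, 10, 11, 12, 13]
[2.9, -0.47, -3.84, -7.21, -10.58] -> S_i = 2.90 + -3.37*i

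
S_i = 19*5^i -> [19, 95, 475, 2375, 11875]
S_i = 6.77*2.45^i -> [6.77, 16.59, 40.64, 99.56, 243.92]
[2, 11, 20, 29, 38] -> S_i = 2 + 9*i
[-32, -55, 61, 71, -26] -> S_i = Random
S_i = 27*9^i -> [27, 243, 2187, 19683, 177147]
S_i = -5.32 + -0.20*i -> [-5.32, -5.52, -5.72, -5.92, -6.12]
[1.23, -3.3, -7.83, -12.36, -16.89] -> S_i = 1.23 + -4.53*i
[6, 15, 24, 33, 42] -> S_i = 6 + 9*i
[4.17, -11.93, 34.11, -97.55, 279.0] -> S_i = 4.17*(-2.86)^i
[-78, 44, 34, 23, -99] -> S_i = Random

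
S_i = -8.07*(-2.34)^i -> [-8.07, 18.88, -44.19, 103.4, -241.96]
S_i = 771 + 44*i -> [771, 815, 859, 903, 947]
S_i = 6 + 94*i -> [6, 100, 194, 288, 382]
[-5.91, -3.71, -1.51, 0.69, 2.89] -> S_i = -5.91 + 2.20*i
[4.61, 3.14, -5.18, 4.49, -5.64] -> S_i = Random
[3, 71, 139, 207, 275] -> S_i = 3 + 68*i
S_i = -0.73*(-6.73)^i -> [-0.73, 4.91, -33.06, 222.52, -1497.56]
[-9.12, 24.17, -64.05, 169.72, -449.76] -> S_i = -9.12*(-2.65)^i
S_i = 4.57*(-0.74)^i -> [4.57, -3.38, 2.5, -1.85, 1.37]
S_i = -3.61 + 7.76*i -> [-3.61, 4.15, 11.91, 19.67, 27.43]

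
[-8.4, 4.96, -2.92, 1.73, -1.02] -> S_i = -8.40*(-0.59)^i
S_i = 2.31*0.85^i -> [2.31, 1.96, 1.67, 1.42, 1.21]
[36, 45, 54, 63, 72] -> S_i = 36 + 9*i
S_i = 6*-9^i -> [6, -54, 486, -4374, 39366]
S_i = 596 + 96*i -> [596, 692, 788, 884, 980]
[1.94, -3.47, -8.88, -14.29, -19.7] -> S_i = 1.94 + -5.41*i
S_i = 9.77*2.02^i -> [9.77, 19.74, 39.87, 80.53, 162.67]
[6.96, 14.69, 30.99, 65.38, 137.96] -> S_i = 6.96*2.11^i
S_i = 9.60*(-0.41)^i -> [9.6, -3.94, 1.61, -0.66, 0.27]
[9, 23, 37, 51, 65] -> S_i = 9 + 14*i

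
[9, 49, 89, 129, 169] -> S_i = 9 + 40*i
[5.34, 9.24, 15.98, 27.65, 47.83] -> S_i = 5.34*1.73^i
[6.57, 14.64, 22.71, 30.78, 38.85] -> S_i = 6.57 + 8.07*i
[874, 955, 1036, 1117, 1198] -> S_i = 874 + 81*i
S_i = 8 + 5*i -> [8, 13, 18, 23, 28]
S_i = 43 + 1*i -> [43, 44, 45, 46, 47]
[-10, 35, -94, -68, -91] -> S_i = Random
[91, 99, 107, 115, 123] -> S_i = 91 + 8*i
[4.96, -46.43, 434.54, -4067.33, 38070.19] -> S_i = 4.96*(-9.36)^i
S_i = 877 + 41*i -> [877, 918, 959, 1000, 1041]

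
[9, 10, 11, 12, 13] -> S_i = 9 + 1*i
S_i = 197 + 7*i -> [197, 204, 211, 218, 225]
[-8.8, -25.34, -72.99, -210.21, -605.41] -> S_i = -8.80*2.88^i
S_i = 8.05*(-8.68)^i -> [8.05, -69.87, 606.51, -5264.47, 45695.64]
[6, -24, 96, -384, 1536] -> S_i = 6*-4^i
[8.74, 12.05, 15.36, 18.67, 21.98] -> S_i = 8.74 + 3.31*i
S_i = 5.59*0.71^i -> [5.59, 3.97, 2.82, 2.0, 1.42]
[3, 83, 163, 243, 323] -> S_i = 3 + 80*i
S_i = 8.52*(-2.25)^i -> [8.52, -19.17, 43.13, -97.05, 218.36]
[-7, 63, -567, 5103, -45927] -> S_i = -7*-9^i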